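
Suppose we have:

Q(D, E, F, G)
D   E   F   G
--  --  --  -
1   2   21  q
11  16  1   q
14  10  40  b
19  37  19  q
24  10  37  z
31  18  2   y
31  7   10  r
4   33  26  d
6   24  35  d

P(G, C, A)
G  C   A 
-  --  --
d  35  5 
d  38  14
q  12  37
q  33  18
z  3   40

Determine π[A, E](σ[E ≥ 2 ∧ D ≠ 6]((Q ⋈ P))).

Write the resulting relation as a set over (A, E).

{(14, 33), (18, 16), (18, 2), (18, 37), (37, 16), (37, 2), (37, 37), (40, 10), (5, 33)}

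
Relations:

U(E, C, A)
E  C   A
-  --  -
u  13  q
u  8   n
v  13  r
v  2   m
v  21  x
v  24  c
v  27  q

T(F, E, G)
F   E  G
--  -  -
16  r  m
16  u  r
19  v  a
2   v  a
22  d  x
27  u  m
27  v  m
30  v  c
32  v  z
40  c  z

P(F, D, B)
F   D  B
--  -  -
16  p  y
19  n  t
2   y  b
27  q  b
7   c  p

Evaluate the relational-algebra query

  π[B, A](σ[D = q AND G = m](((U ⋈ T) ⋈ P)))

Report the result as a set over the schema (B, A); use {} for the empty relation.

{(b, c), (b, m), (b, n), (b, q), (b, r), (b, x)}

Natural join on E: {(u, 13, q, 16, r), (u, 13, q, 27, m), (u, 8, n, 16, r), (u, 8, n, 27, m), (v, 13, r, 19, a), (v, 13, r, 2, a), (v, 13, r, 27, m), (v, 13, r, 30, c), (v, 13, r, 32, z), (v, 2, m, 19, a), (v, 2, m, 2, a), (v, 2, m, 27, m), (v, 2, m, 30, c), (v, 2, m, 32, z), (v, 21, x, 19, a), (v, 21, x, 2, a), (v, 21, x, 27, m), (v, 21, x, 30, c), (v, 21, x, 32, z), (v, 24, c, 19, a), (v, 24, c, 2, a), (v, 24, c, 27, m), (v, 24, c, 30, c), (v, 24, c, 32, z), (v, 27, q, 19, a), (v, 27, q, 2, a), (v, 27, q, 27, m), (v, 27, q, 30, c), (v, 27, q, 32, z)}
Natural join on F: {(u, 13, q, 16, r, p, y), (u, 13, q, 27, m, q, b), (u, 8, n, 16, r, p, y), (u, 8, n, 27, m, q, b), (v, 13, r, 19, a, n, t), (v, 13, r, 2, a, y, b), (v, 13, r, 27, m, q, b), (v, 2, m, 19, a, n, t), (v, 2, m, 2, a, y, b), (v, 2, m, 27, m, q, b), (v, 21, x, 19, a, n, t), (v, 21, x, 2, a, y, b), (v, 21, x, 27, m, q, b), (v, 24, c, 19, a, n, t), (v, 24, c, 2, a, y, b), (v, 24, c, 27, m, q, b), (v, 27, q, 19, a, n, t), (v, 27, q, 2, a, y, b), (v, 27, q, 27, m, q, b)}
σ[D = q AND G = m]: keep tuples satisfying D = q AND G = m → {(u, 13, q, 27, m, q, b), (u, 8, n, 27, m, q, b), (v, 13, r, 27, m, q, b), (v, 2, m, 27, m, q, b), (v, 21, x, 27, m, q, b), (v, 24, c, 27, m, q, b), (v, 27, q, 27, m, q, b)}
π_{B, A} gives {(b, c), (b, m), (b, n), (b, q), (b, r), (b, x)} (1 duplicate(s) eliminated).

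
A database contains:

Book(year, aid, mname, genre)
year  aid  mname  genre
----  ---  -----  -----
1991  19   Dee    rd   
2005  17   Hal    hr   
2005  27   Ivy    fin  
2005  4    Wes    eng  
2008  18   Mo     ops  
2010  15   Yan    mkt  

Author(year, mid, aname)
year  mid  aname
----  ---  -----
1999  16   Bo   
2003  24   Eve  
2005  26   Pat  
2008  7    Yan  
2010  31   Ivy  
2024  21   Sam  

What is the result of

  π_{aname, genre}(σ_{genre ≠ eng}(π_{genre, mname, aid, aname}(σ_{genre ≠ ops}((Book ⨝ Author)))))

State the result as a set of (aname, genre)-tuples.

{(Ivy, mkt), (Pat, fin), (Pat, hr)}

Book ⋈ Author (natural join on year): {(2005, 17, Hal, hr, 26, Pat), (2005, 27, Ivy, fin, 26, Pat), (2005, 4, Wes, eng, 26, Pat), (2008, 18, Mo, ops, 7, Yan), (2010, 15, Yan, mkt, 31, Ivy)}
Selection genre ≠ ops: {(2005, 17, Hal, hr, 26, Pat), (2005, 27, Ivy, fin, 26, Pat), (2005, 4, Wes, eng, 26, Pat), (2010, 15, Yan, mkt, 31, Ivy)}
Keep only column(s) genre, mname, aid, aname: {(eng, Wes, 4, Pat), (fin, Ivy, 27, Pat), (hr, Hal, 17, Pat), (mkt, Yan, 15, Ivy)}
Selection genre ≠ eng: {(fin, Ivy, 27, Pat), (hr, Hal, 17, Pat), (mkt, Yan, 15, Ivy)}
Keep only column(s) aname, genre: {(Ivy, mkt), (Pat, fin), (Pat, hr)}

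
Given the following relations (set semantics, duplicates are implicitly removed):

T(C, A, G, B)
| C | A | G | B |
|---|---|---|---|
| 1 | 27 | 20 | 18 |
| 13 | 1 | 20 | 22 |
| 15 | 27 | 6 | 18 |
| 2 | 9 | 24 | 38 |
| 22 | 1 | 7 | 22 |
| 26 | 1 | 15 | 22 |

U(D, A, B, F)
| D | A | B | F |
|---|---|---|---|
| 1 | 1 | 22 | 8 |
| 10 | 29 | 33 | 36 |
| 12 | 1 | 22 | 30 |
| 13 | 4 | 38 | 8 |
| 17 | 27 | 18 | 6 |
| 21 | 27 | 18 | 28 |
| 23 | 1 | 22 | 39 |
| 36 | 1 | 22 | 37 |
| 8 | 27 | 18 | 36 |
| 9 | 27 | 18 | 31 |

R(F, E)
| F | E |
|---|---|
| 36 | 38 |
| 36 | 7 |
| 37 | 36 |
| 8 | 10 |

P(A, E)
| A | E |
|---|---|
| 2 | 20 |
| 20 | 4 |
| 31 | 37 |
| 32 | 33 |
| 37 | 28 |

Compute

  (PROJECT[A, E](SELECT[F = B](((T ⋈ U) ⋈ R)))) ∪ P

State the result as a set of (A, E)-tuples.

Natural join on A, B: {(1, 27, 20, 18, 17, 6), (1, 27, 20, 18, 21, 28), (1, 27, 20, 18, 8, 36), (1, 27, 20, 18, 9, 31), (13, 1, 20, 22, 1, 8), (13, 1, 20, 22, 12, 30), (13, 1, 20, 22, 23, 39), (13, 1, 20, 22, 36, 37), (15, 27, 6, 18, 17, 6), (15, 27, 6, 18, 21, 28), (15, 27, 6, 18, 8, 36), (15, 27, 6, 18, 9, 31), (22, 1, 7, 22, 1, 8), (22, 1, 7, 22, 12, 30), (22, 1, 7, 22, 23, 39), (22, 1, 7, 22, 36, 37), (26, 1, 15, 22, 1, 8), (26, 1, 15, 22, 12, 30), (26, 1, 15, 22, 23, 39), (26, 1, 15, 22, 36, 37)}
Natural join on F: {(1, 27, 20, 18, 8, 36, 38), (1, 27, 20, 18, 8, 36, 7), (13, 1, 20, 22, 1, 8, 10), (13, 1, 20, 22, 36, 37, 36), (15, 27, 6, 18, 8, 36, 38), (15, 27, 6, 18, 8, 36, 7), (22, 1, 7, 22, 1, 8, 10), (22, 1, 7, 22, 36, 37, 36), (26, 1, 15, 22, 1, 8, 10), (26, 1, 15, 22, 36, 37, 36)}
Selection F = B: {}
Keep only column(s) A, E: {}
Set union of the two operands is {(2, 20), (20, 4), (31, 37), (32, 33), (37, 28)}.

{(2, 20), (20, 4), (31, 37), (32, 33), (37, 28)}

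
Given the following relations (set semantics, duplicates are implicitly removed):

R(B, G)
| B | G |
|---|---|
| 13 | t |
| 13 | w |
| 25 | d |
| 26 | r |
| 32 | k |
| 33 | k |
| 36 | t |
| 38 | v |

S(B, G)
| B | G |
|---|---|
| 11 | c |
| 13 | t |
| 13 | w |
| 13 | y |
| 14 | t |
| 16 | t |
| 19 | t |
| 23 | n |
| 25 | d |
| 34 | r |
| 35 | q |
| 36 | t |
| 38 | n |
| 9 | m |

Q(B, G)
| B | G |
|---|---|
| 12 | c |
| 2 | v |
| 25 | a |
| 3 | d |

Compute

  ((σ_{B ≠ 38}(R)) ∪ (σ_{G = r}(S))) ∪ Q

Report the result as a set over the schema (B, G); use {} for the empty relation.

Selection B ≠ 38: {(13, t), (13, w), (25, d), (26, r), (32, k), (33, k), (36, t)}
Selection G = r: {(34, r)}
Union: {(13, t), (13, w), (25, d), (26, r), (32, k), (33, k), (36, t)} with {(34, r)} → {(13, t), (13, w), (25, d), (26, r), (32, k), (33, k), (34, r), (36, t)}
Union: {(13, t), (13, w), (25, d), (26, r), (32, k), (33, k), (34, r), (36, t)} with {(12, c), (2, v), (25, a), (3, d)} → {(12, c), (13, t), (13, w), (2, v), (25, a), (25, d), (26, r), (3, d), (32, k), (33, k), (34, r), (36, t)}

{(12, c), (13, t), (13, w), (2, v), (25, a), (25, d), (26, r), (3, d), (32, k), (33, k), (34, r), (36, t)}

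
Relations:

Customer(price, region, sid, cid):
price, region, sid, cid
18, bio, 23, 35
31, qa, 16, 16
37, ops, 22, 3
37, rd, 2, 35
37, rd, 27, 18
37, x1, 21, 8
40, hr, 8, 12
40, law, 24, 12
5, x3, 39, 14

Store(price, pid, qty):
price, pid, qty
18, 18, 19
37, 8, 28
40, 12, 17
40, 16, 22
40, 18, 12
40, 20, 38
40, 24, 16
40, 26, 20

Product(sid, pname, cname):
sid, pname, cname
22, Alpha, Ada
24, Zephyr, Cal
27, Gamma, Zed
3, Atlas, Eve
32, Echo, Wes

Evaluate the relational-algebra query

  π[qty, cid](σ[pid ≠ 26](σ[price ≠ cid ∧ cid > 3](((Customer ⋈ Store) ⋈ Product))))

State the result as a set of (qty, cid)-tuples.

Natural join on price: {(18, bio, 23, 35, 18, 19), (37, ops, 22, 3, 8, 28), (37, rd, 2, 35, 8, 28), (37, rd, 27, 18, 8, 28), (37, x1, 21, 8, 8, 28), (40, hr, 8, 12, 12, 17), (40, hr, 8, 12, 16, 22), (40, hr, 8, 12, 18, 12), (40, hr, 8, 12, 20, 38), (40, hr, 8, 12, 24, 16), (40, hr, 8, 12, 26, 20), (40, law, 24, 12, 12, 17), (40, law, 24, 12, 16, 22), (40, law, 24, 12, 18, 12), (40, law, 24, 12, 20, 38), (40, law, 24, 12, 24, 16), (40, law, 24, 12, 26, 20)}
Natural join on sid: {(37, ops, 22, 3, 8, 28, Alpha, Ada), (37, rd, 27, 18, 8, 28, Gamma, Zed), (40, law, 24, 12, 12, 17, Zephyr, Cal), (40, law, 24, 12, 16, 22, Zephyr, Cal), (40, law, 24, 12, 18, 12, Zephyr, Cal), (40, law, 24, 12, 20, 38, Zephyr, Cal), (40, law, 24, 12, 24, 16, Zephyr, Cal), (40, law, 24, 12, 26, 20, Zephyr, Cal)}
σ[price ≠ cid ∧ cid > 3]: keep tuples satisfying price ≠ cid ∧ cid > 3 → {(37, rd, 27, 18, 8, 28, Gamma, Zed), (40, law, 24, 12, 12, 17, Zephyr, Cal), (40, law, 24, 12, 16, 22, Zephyr, Cal), (40, law, 24, 12, 18, 12, Zephyr, Cal), (40, law, 24, 12, 20, 38, Zephyr, Cal), (40, law, 24, 12, 24, 16, Zephyr, Cal), (40, law, 24, 12, 26, 20, Zephyr, Cal)}
σ[pid ≠ 26]: keep tuples satisfying pid ≠ 26 → {(37, rd, 27, 18, 8, 28, Gamma, Zed), (40, law, 24, 12, 12, 17, Zephyr, Cal), (40, law, 24, 12, 16, 22, Zephyr, Cal), (40, law, 24, 12, 18, 12, Zephyr, Cal), (40, law, 24, 12, 20, 38, Zephyr, Cal), (40, law, 24, 12, 24, 16, Zephyr, Cal)}
π[qty, cid]: project onto (qty, cid) → {(12, 12), (16, 12), (17, 12), (22, 12), (28, 18), (38, 12)}

{(12, 12), (16, 12), (17, 12), (22, 12), (28, 18), (38, 12)}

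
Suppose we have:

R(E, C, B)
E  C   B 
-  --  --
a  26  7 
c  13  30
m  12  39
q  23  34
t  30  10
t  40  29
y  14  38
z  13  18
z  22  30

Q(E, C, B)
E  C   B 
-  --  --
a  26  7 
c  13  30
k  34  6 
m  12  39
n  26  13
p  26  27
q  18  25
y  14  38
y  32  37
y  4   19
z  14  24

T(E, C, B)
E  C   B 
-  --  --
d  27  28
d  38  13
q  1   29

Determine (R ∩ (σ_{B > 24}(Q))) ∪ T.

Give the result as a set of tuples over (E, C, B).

{(c, 13, 30), (d, 27, 28), (d, 38, 13), (m, 12, 39), (q, 1, 29), (y, 14, 38)}

Apply σ_{B > 24}; surviving tuples: {(c, 13, 30), (m, 12, 39), (p, 26, 27), (q, 18, 25), (y, 14, 38), (y, 32, 37)}
Taking the intersection: {(c, 13, 30), (m, 12, 39), (y, 14, 38)}
Taking the union: {(c, 13, 30), (d, 27, 28), (d, 38, 13), (m, 12, 39), (q, 1, 29), (y, 14, 38)}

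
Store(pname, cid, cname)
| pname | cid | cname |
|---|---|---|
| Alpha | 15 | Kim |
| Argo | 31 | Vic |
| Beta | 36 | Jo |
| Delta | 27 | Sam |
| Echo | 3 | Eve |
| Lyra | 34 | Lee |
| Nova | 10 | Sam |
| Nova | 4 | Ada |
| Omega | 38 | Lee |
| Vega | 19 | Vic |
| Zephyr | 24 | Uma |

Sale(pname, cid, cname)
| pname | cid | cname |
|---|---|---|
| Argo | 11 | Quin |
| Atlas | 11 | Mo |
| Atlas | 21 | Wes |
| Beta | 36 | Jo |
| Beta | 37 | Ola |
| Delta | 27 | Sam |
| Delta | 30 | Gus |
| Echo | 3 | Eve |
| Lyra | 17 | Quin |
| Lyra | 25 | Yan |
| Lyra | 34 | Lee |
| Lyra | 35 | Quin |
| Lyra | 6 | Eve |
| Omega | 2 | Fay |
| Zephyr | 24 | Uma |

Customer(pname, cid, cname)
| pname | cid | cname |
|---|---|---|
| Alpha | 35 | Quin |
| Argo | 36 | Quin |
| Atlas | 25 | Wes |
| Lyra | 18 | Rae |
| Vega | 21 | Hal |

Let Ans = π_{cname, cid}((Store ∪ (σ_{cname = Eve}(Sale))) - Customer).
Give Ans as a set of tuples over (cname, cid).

{(Ada, 4), (Eve, 3), (Eve, 6), (Jo, 36), (Kim, 15), (Lee, 34), (Lee, 38), (Sam, 10), (Sam, 27), (Uma, 24), (Vic, 19), (Vic, 31)}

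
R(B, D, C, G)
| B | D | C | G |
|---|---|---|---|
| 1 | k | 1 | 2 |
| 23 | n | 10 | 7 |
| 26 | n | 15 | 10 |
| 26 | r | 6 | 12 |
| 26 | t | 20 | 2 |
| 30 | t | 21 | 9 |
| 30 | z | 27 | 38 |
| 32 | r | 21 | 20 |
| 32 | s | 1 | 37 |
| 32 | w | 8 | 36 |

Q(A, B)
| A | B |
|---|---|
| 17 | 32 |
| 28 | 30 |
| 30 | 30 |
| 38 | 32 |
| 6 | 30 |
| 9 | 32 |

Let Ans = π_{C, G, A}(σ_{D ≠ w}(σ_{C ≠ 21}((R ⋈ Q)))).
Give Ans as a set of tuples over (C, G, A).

{(1, 37, 17), (1, 37, 38), (1, 37, 9), (27, 38, 28), (27, 38, 30), (27, 38, 6)}

Natural join on B: {(30, t, 21, 9, 28), (30, t, 21, 9, 30), (30, t, 21, 9, 6), (30, z, 27, 38, 28), (30, z, 27, 38, 30), (30, z, 27, 38, 6), (32, r, 21, 20, 17), (32, r, 21, 20, 38), (32, r, 21, 20, 9), (32, s, 1, 37, 17), (32, s, 1, 37, 38), (32, s, 1, 37, 9), (32, w, 8, 36, 17), (32, w, 8, 36, 38), (32, w, 8, 36, 9)}
Selection C ≠ 21: {(30, z, 27, 38, 28), (30, z, 27, 38, 30), (30, z, 27, 38, 6), (32, s, 1, 37, 17), (32, s, 1, 37, 38), (32, s, 1, 37, 9), (32, w, 8, 36, 17), (32, w, 8, 36, 38), (32, w, 8, 36, 9)}
Selection D ≠ w: {(30, z, 27, 38, 28), (30, z, 27, 38, 30), (30, z, 27, 38, 6), (32, s, 1, 37, 17), (32, s, 1, 37, 38), (32, s, 1, 37, 9)}
π[C, G, A]: project onto (C, G, A) → {(1, 37, 17), (1, 37, 38), (1, 37, 9), (27, 38, 28), (27, 38, 30), (27, 38, 6)}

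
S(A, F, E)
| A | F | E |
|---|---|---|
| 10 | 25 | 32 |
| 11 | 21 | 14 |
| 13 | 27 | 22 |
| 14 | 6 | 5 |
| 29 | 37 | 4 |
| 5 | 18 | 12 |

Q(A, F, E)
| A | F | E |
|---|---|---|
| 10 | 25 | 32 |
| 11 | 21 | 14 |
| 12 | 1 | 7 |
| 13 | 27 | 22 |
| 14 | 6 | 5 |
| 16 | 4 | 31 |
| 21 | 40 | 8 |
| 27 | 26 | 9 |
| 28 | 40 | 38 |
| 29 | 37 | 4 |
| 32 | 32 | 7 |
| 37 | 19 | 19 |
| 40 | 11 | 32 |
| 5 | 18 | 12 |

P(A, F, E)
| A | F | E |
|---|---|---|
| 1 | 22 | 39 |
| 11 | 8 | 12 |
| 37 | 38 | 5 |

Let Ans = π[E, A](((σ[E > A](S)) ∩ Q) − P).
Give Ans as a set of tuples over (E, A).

σ[E > A]: keep tuples satisfying E > A → {(10, 25, 32), (11, 21, 14), (13, 27, 22), (5, 18, 12)}
Taking the intersection: {(10, 25, 32), (11, 21, 14), (13, 27, 22), (5, 18, 12)}
Taking the difference: {(10, 25, 32), (11, 21, 14), (13, 27, 22), (5, 18, 12)}
π[E, A]: project onto (E, A) → {(12, 5), (14, 11), (22, 13), (32, 10)}

{(12, 5), (14, 11), (22, 13), (32, 10)}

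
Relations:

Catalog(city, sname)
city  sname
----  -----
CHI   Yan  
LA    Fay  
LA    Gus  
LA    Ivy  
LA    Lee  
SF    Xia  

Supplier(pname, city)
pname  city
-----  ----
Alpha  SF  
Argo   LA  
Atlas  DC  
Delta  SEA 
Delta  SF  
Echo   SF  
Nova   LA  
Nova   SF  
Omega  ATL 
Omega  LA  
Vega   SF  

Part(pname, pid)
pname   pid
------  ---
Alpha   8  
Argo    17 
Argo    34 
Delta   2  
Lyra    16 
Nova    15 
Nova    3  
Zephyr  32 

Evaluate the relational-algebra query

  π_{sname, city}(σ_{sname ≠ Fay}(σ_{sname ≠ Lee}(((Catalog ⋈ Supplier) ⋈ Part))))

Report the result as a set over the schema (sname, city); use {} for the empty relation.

Joining Catalog and Supplier on city yields {(LA, Fay, Argo), (LA, Fay, Nova), (LA, Fay, Omega), (LA, Gus, Argo), (LA, Gus, Nova), (LA, Gus, Omega), (LA, Ivy, Argo), (LA, Ivy, Nova), (LA, Ivy, Omega), (LA, Lee, Argo), (LA, Lee, Nova), (LA, Lee, Omega), (SF, Xia, Alpha), (SF, Xia, Delta), (SF, Xia, Echo), (SF, Xia, Nova), (SF, Xia, Vega)}.
Joining (Catalog ⋈ Supplier) and Part on pname yields {(LA, Fay, Argo, 17), (LA, Fay, Argo, 34), (LA, Fay, Nova, 15), (LA, Fay, Nova, 3), (LA, Gus, Argo, 17), (LA, Gus, Argo, 34), (LA, Gus, Nova, 15), (LA, Gus, Nova, 3), (LA, Ivy, Argo, 17), (LA, Ivy, Argo, 34), (LA, Ivy, Nova, 15), (LA, Ivy, Nova, 3), (LA, Lee, Argo, 17), (LA, Lee, Argo, 34), (LA, Lee, Nova, 15), (LA, Lee, Nova, 3), (SF, Xia, Alpha, 8), (SF, Xia, Delta, 2), (SF, Xia, Nova, 15), (SF, Xia, Nova, 3)}.
Apply σ_{sname ≠ Lee}; surviving tuples: {(LA, Fay, Argo, 17), (LA, Fay, Argo, 34), (LA, Fay, Nova, 15), (LA, Fay, Nova, 3), (LA, Gus, Argo, 17), (LA, Gus, Argo, 34), (LA, Gus, Nova, 15), (LA, Gus, Nova, 3), (LA, Ivy, Argo, 17), (LA, Ivy, Argo, 34), (LA, Ivy, Nova, 15), (LA, Ivy, Nova, 3), (SF, Xia, Alpha, 8), (SF, Xia, Delta, 2), (SF, Xia, Nova, 15), (SF, Xia, Nova, 3)}
Apply σ_{sname ≠ Fay}; surviving tuples: {(LA, Gus, Argo, 17), (LA, Gus, Argo, 34), (LA, Gus, Nova, 15), (LA, Gus, Nova, 3), (LA, Ivy, Argo, 17), (LA, Ivy, Argo, 34), (LA, Ivy, Nova, 15), (LA, Ivy, Nova, 3), (SF, Xia, Alpha, 8), (SF, Xia, Delta, 2), (SF, Xia, Nova, 15), (SF, Xia, Nova, 3)}
Keep only column(s) sname, city (9 duplicate(s) eliminated): {(Gus, LA), (Ivy, LA), (Xia, SF)}

{(Gus, LA), (Ivy, LA), (Xia, SF)}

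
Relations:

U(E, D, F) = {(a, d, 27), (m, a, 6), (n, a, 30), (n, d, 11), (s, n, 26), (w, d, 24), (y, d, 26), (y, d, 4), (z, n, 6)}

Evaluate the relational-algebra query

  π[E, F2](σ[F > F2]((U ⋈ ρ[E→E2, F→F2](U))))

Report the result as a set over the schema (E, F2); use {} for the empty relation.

{(a, 11), (a, 24), (a, 26), (a, 4), (n, 4), (n, 6), (s, 6), (w, 11), (w, 4), (y, 11), (y, 24), (y, 4)}

ρ[E→E2, F→F2]: schema becomes (E2, D, F2); tuples unchanged.
Joining U and ρ[E→E2, F→F2](U) on D yields {(a, d, 27, a, 27), (a, d, 27, n, 11), (a, d, 27, w, 24), (a, d, 27, y, 26), (a, d, 27, y, 4), (m, a, 6, m, 6), (m, a, 6, n, 30), (n, a, 30, m, 6), (n, a, 30, n, 30), (n, d, 11, a, 27), (n, d, 11, n, 11), (n, d, 11, w, 24), (n, d, 11, y, 26), (n, d, 11, y, 4), (s, n, 26, s, 26), (s, n, 26, z, 6), (w, d, 24, a, 27), (w, d, 24, n, 11), (w, d, 24, w, 24), (w, d, 24, y, 26), (w, d, 24, y, 4), (y, d, 26, a, 27), (y, d, 26, n, 11), (y, d, 26, w, 24), (y, d, 26, y, 26), (y, d, 26, y, 4), (y, d, 4, a, 27), (y, d, 4, n, 11), (y, d, 4, w, 24), (y, d, 4, y, 26), (y, d, 4, y, 4), (z, n, 6, s, 26), (z, n, 6, z, 6)}.
Selection F > F2: {(a, d, 27, n, 11), (a, d, 27, w, 24), (a, d, 27, y, 26), (a, d, 27, y, 4), (n, a, 30, m, 6), (n, d, 11, y, 4), (s, n, 26, z, 6), (w, d, 24, n, 11), (w, d, 24, y, 4), (y, d, 26, n, 11), (y, d, 26, w, 24), (y, d, 26, y, 4)}
Projecting to E, F2: {(a, 11), (a, 24), (a, 26), (a, 4), (n, 4), (n, 6), (s, 6), (w, 11), (w, 4), (y, 11), (y, 24), (y, 4)}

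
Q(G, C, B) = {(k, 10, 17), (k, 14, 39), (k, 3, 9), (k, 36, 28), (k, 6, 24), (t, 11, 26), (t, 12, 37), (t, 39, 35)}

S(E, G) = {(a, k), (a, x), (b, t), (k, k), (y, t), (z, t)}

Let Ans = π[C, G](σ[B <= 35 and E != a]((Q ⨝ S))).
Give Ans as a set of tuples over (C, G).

{(10, k), (11, t), (3, k), (36, k), (39, t), (6, k)}

Joining Q and S on G yields {(k, 10, 17, a), (k, 10, 17, k), (k, 14, 39, a), (k, 14, 39, k), (k, 3, 9, a), (k, 3, 9, k), (k, 36, 28, a), (k, 36, 28, k), (k, 6, 24, a), (k, 6, 24, k), (t, 11, 26, b), (t, 11, 26, y), (t, 11, 26, z), (t, 12, 37, b), (t, 12, 37, y), (t, 12, 37, z), (t, 39, 35, b), (t, 39, 35, y), (t, 39, 35, z)}.
Selection B <= 35 and E != a: {(k, 10, 17, k), (k, 3, 9, k), (k, 36, 28, k), (k, 6, 24, k), (t, 11, 26, b), (t, 11, 26, y), (t, 11, 26, z), (t, 39, 35, b), (t, 39, 35, y), (t, 39, 35, z)}
Keep only column(s) C, G (4 duplicate(s) eliminated): {(10, k), (11, t), (3, k), (36, k), (39, t), (6, k)}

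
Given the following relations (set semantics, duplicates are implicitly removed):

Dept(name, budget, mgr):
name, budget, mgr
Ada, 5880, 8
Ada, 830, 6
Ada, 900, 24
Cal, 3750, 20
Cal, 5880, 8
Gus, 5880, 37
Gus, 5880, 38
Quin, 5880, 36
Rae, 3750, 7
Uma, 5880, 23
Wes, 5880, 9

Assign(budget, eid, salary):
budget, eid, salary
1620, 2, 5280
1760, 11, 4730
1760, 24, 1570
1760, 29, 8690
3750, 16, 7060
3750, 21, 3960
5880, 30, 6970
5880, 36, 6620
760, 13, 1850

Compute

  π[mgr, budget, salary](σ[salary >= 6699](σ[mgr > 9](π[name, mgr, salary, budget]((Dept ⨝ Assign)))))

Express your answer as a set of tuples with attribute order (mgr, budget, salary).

{(20, 3750, 7060), (23, 5880, 6970), (36, 5880, 6970), (37, 5880, 6970), (38, 5880, 6970)}

Dept ⋈ Assign (natural join on budget): {(Ada, 5880, 8, 30, 6970), (Ada, 5880, 8, 36, 6620), (Cal, 3750, 20, 16, 7060), (Cal, 3750, 20, 21, 3960), (Cal, 5880, 8, 30, 6970), (Cal, 5880, 8, 36, 6620), (Gus, 5880, 37, 30, 6970), (Gus, 5880, 37, 36, 6620), (Gus, 5880, 38, 30, 6970), (Gus, 5880, 38, 36, 6620), (Quin, 5880, 36, 30, 6970), (Quin, 5880, 36, 36, 6620), (Rae, 3750, 7, 16, 7060), (Rae, 3750, 7, 21, 3960), (Uma, 5880, 23, 30, 6970), (Uma, 5880, 23, 36, 6620), (Wes, 5880, 9, 30, 6970), (Wes, 5880, 9, 36, 6620)}
Keep only column(s) name, mgr, salary, budget: {(Ada, 8, 6620, 5880), (Ada, 8, 6970, 5880), (Cal, 20, 3960, 3750), (Cal, 20, 7060, 3750), (Cal, 8, 6620, 5880), (Cal, 8, 6970, 5880), (Gus, 37, 6620, 5880), (Gus, 37, 6970, 5880), (Gus, 38, 6620, 5880), (Gus, 38, 6970, 5880), (Quin, 36, 6620, 5880), (Quin, 36, 6970, 5880), (Rae, 7, 3960, 3750), (Rae, 7, 7060, 3750), (Uma, 23, 6620, 5880), (Uma, 23, 6970, 5880), (Wes, 9, 6620, 5880), (Wes, 9, 6970, 5880)}
σ[mgr > 9]: keep tuples satisfying mgr > 9 → {(Cal, 20, 3960, 3750), (Cal, 20, 7060, 3750), (Gus, 37, 6620, 5880), (Gus, 37, 6970, 5880), (Gus, 38, 6620, 5880), (Gus, 38, 6970, 5880), (Quin, 36, 6620, 5880), (Quin, 36, 6970, 5880), (Uma, 23, 6620, 5880), (Uma, 23, 6970, 5880)}
σ[salary >= 6699]: keep tuples satisfying salary >= 6699 → {(Cal, 20, 7060, 3750), (Gus, 37, 6970, 5880), (Gus, 38, 6970, 5880), (Quin, 36, 6970, 5880), (Uma, 23, 6970, 5880)}
Keep only column(s) mgr, budget, salary: {(20, 3750, 7060), (23, 5880, 6970), (36, 5880, 6970), (37, 5880, 6970), (38, 5880, 6970)}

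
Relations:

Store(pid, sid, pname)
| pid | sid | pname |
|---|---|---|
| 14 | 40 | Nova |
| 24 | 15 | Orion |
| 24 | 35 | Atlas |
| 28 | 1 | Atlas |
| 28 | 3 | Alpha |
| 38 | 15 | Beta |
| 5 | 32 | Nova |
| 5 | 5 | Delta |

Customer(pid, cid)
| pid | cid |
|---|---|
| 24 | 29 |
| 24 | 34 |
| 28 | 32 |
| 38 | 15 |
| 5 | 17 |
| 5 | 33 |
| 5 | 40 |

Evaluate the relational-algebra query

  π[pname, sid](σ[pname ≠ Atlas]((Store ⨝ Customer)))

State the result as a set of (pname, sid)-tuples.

{(Alpha, 3), (Beta, 15), (Delta, 5), (Nova, 32), (Orion, 15)}

Joining Store and Customer on pid yields {(24, 15, Orion, 29), (24, 15, Orion, 34), (24, 35, Atlas, 29), (24, 35, Atlas, 34), (28, 1, Atlas, 32), (28, 3, Alpha, 32), (38, 15, Beta, 15), (5, 32, Nova, 17), (5, 32, Nova, 33), (5, 32, Nova, 40), (5, 5, Delta, 17), (5, 5, Delta, 33), (5, 5, Delta, 40)}.
Filtering on pname ≠ Atlas leaves {(24, 15, Orion, 29), (24, 15, Orion, 34), (28, 3, Alpha, 32), (38, 15, Beta, 15), (5, 32, Nova, 17), (5, 32, Nova, 33), (5, 32, Nova, 40), (5, 5, Delta, 17), (5, 5, Delta, 33), (5, 5, Delta, 40)}.
Projecting to pname, sid (5 duplicate(s) eliminated): {(Alpha, 3), (Beta, 15), (Delta, 5), (Nova, 32), (Orion, 15)}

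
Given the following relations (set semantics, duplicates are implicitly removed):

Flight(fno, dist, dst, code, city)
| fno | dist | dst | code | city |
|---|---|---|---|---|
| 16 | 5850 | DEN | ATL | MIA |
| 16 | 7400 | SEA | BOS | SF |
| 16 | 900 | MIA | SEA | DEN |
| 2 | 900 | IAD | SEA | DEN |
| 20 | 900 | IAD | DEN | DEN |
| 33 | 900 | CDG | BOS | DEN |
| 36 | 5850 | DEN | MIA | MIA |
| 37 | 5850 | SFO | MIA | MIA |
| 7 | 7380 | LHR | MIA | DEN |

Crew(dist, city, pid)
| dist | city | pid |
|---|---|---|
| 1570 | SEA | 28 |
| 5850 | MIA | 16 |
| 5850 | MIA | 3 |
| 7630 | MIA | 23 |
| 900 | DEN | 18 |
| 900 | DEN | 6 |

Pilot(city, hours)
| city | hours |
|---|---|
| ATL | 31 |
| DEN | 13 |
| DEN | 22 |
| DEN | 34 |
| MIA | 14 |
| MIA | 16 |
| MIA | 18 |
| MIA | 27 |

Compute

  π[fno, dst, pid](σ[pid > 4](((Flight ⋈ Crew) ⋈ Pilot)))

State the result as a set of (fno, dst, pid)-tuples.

{(16, DEN, 16), (16, MIA, 18), (16, MIA, 6), (2, IAD, 18), (2, IAD, 6), (20, IAD, 18), (20, IAD, 6), (33, CDG, 18), (33, CDG, 6), (36, DEN, 16), (37, SFO, 16)}

Joining Flight and Crew on dist, city yields {(16, 5850, DEN, ATL, MIA, 16), (16, 5850, DEN, ATL, MIA, 3), (16, 900, MIA, SEA, DEN, 18), (16, 900, MIA, SEA, DEN, 6), (2, 900, IAD, SEA, DEN, 18), (2, 900, IAD, SEA, DEN, 6), (20, 900, IAD, DEN, DEN, 18), (20, 900, IAD, DEN, DEN, 6), (33, 900, CDG, BOS, DEN, 18), (33, 900, CDG, BOS, DEN, 6), (36, 5850, DEN, MIA, MIA, 16), (36, 5850, DEN, MIA, MIA, 3), (37, 5850, SFO, MIA, MIA, 16), (37, 5850, SFO, MIA, MIA, 3)}.
Joining (Flight ⋈ Crew) and Pilot on city yields {(16, 5850, DEN, ATL, MIA, 16, 14), (16, 5850, DEN, ATL, MIA, 16, 16), (16, 5850, DEN, ATL, MIA, 16, 18), (16, 5850, DEN, ATL, MIA, 16, 27), (16, 5850, DEN, ATL, MIA, 3, 14), (16, 5850, DEN, ATL, MIA, 3, 16), (16, 5850, DEN, ATL, MIA, 3, 18), (16, 5850, DEN, ATL, MIA, 3, 27), (16, 900, MIA, SEA, DEN, 18, 13), (16, 900, MIA, SEA, DEN, 18, 22), (16, 900, MIA, SEA, DEN, 18, 34), (16, 900, MIA, SEA, DEN, 6, 13), (16, 900, MIA, SEA, DEN, 6, 22), (16, 900, MIA, SEA, DEN, 6, 34), (2, 900, IAD, SEA, DEN, 18, 13), (2, 900, IAD, SEA, DEN, 18, 22), (2, 900, IAD, SEA, DEN, 18, 34), (2, 900, IAD, SEA, DEN, 6, 13), (2, 900, IAD, SEA, DEN, 6, 22), (2, 900, IAD, SEA, DEN, 6, 34), (20, 900, IAD, DEN, DEN, 18, 13), (20, 900, IAD, DEN, DEN, 18, 22), (20, 900, IAD, DEN, DEN, 18, 34), (20, 900, IAD, DEN, DEN, 6, 13), (20, 900, IAD, DEN, DEN, 6, 22), (20, 900, IAD, DEN, DEN, 6, 34), (33, 900, CDG, BOS, DEN, 18, 13), (33, 900, CDG, BOS, DEN, 18, 22), (33, 900, CDG, BOS, DEN, 18, 34), (33, 900, CDG, BOS, DEN, 6, 13), (33, 900, CDG, BOS, DEN, 6, 22), (33, 900, CDG, BOS, DEN, 6, 34), (36, 5850, DEN, MIA, MIA, 16, 14), (36, 5850, DEN, MIA, MIA, 16, 16), (36, 5850, DEN, MIA, MIA, 16, 18), (36, 5850, DEN, MIA, MIA, 16, 27), (36, 5850, DEN, MIA, MIA, 3, 14), (36, 5850, DEN, MIA, MIA, 3, 16), (36, 5850, DEN, MIA, MIA, 3, 18), (36, 5850, DEN, MIA, MIA, 3, 27), (37, 5850, SFO, MIA, MIA, 16, 14), (37, 5850, SFO, MIA, MIA, 16, 16), (37, 5850, SFO, MIA, MIA, 16, 18), (37, 5850, SFO, MIA, MIA, 16, 27), (37, 5850, SFO, MIA, MIA, 3, 14), (37, 5850, SFO, MIA, MIA, 3, 16), (37, 5850, SFO, MIA, MIA, 3, 18), (37, 5850, SFO, MIA, MIA, 3, 27)}.
σ[pid > 4]: keep tuples satisfying pid > 4 → {(16, 5850, DEN, ATL, MIA, 16, 14), (16, 5850, DEN, ATL, MIA, 16, 16), (16, 5850, DEN, ATL, MIA, 16, 18), (16, 5850, DEN, ATL, MIA, 16, 27), (16, 900, MIA, SEA, DEN, 18, 13), (16, 900, MIA, SEA, DEN, 18, 22), (16, 900, MIA, SEA, DEN, 18, 34), (16, 900, MIA, SEA, DEN, 6, 13), (16, 900, MIA, SEA, DEN, 6, 22), (16, 900, MIA, SEA, DEN, 6, 34), (2, 900, IAD, SEA, DEN, 18, 13), (2, 900, IAD, SEA, DEN, 18, 22), (2, 900, IAD, SEA, DEN, 18, 34), (2, 900, IAD, SEA, DEN, 6, 13), (2, 900, IAD, SEA, DEN, 6, 22), (2, 900, IAD, SEA, DEN, 6, 34), (20, 900, IAD, DEN, DEN, 18, 13), (20, 900, IAD, DEN, DEN, 18, 22), (20, 900, IAD, DEN, DEN, 18, 34), (20, 900, IAD, DEN, DEN, 6, 13), (20, 900, IAD, DEN, DEN, 6, 22), (20, 900, IAD, DEN, DEN, 6, 34), (33, 900, CDG, BOS, DEN, 18, 13), (33, 900, CDG, BOS, DEN, 18, 22), (33, 900, CDG, BOS, DEN, 18, 34), (33, 900, CDG, BOS, DEN, 6, 13), (33, 900, CDG, BOS, DEN, 6, 22), (33, 900, CDG, BOS, DEN, 6, 34), (36, 5850, DEN, MIA, MIA, 16, 14), (36, 5850, DEN, MIA, MIA, 16, 16), (36, 5850, DEN, MIA, MIA, 16, 18), (36, 5850, DEN, MIA, MIA, 16, 27), (37, 5850, SFO, MIA, MIA, 16, 14), (37, 5850, SFO, MIA, MIA, 16, 16), (37, 5850, SFO, MIA, MIA, 16, 18), (37, 5850, SFO, MIA, MIA, 16, 27)}
π_{fno, dst, pid} gives {(16, DEN, 16), (16, MIA, 18), (16, MIA, 6), (2, IAD, 18), (2, IAD, 6), (20, IAD, 18), (20, IAD, 6), (33, CDG, 18), (33, CDG, 6), (36, DEN, 16), (37, SFO, 16)} (25 duplicate(s) eliminated).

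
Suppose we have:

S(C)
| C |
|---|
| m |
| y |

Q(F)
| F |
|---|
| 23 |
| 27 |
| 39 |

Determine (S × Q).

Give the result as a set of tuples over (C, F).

{(m, 23), (m, 27), (m, 39), (y, 23), (y, 27), (y, 39)}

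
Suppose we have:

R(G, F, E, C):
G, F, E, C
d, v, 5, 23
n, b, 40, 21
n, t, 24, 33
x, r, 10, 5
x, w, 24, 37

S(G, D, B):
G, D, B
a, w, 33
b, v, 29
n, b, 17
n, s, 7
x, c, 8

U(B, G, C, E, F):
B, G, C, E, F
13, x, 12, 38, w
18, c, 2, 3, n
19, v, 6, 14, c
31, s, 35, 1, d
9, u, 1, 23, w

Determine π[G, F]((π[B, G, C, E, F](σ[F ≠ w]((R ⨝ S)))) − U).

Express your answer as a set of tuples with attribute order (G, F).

{(n, b), (n, t), (x, r)}

Joining R and S on G yields {(n, b, 40, 21, b, 17), (n, b, 40, 21, s, 7), (n, t, 24, 33, b, 17), (n, t, 24, 33, s, 7), (x, r, 10, 5, c, 8), (x, w, 24, 37, c, 8)}.
σ[F ≠ w]: keep tuples satisfying F ≠ w → {(n, b, 40, 21, b, 17), (n, b, 40, 21, s, 7), (n, t, 24, 33, b, 17), (n, t, 24, 33, s, 7), (x, r, 10, 5, c, 8)}
Projecting to B, G, C, E, F: {(17, n, 21, 40, b), (17, n, 33, 24, t), (7, n, 21, 40, b), (7, n, 33, 24, t), (8, x, 5, 10, r)}
Set difference of the two operands is {(17, n, 21, 40, b), (17, n, 33, 24, t), (7, n, 21, 40, b), (7, n, 33, 24, t), (8, x, 5, 10, r)}.
Projecting to G, F (2 duplicate(s) eliminated): {(n, b), (n, t), (x, r)}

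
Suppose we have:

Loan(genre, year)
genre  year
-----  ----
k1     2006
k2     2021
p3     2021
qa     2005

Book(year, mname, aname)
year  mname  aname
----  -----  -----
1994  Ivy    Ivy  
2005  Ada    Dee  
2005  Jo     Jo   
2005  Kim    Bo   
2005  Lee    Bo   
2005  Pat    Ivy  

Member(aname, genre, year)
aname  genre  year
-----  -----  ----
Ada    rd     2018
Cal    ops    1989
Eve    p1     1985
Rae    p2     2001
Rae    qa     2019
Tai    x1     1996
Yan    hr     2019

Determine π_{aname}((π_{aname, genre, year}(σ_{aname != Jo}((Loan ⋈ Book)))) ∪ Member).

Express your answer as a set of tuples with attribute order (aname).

Natural join on year: {(qa, 2005, Ada, Dee), (qa, 2005, Jo, Jo), (qa, 2005, Kim, Bo), (qa, 2005, Lee, Bo), (qa, 2005, Pat, Ivy)}
σ[aname != Jo]: keep tuples satisfying aname != Jo → {(qa, 2005, Ada, Dee), (qa, 2005, Kim, Bo), (qa, 2005, Lee, Bo), (qa, 2005, Pat, Ivy)}
Keep only column(s) aname, genre, year (1 duplicate(s) eliminated): {(Bo, qa, 2005), (Dee, qa, 2005), (Ivy, qa, 2005)}
Union: {(Bo, qa, 2005), (Dee, qa, 2005), (Ivy, qa, 2005)} with {(Ada, rd, 2018), (Cal, ops, 1989), (Eve, p1, 1985), (Rae, p2, 2001), (Rae, qa, 2019), (Tai, x1, 1996), (Yan, hr, 2019)} → {(Ada, rd, 2018), (Bo, qa, 2005), (Cal, ops, 1989), (Dee, qa, 2005), (Eve, p1, 1985), (Ivy, qa, 2005), (Rae, p2, 2001), (Rae, qa, 2019), (Tai, x1, 1996), (Yan, hr, 2019)}
Keep only column(s) aname (1 duplicate(s) eliminated): {Ada, Bo, Cal, Dee, Eve, Ivy, Rae, Tai, Yan}

{Ada, Bo, Cal, Dee, Eve, Ivy, Rae, Tai, Yan}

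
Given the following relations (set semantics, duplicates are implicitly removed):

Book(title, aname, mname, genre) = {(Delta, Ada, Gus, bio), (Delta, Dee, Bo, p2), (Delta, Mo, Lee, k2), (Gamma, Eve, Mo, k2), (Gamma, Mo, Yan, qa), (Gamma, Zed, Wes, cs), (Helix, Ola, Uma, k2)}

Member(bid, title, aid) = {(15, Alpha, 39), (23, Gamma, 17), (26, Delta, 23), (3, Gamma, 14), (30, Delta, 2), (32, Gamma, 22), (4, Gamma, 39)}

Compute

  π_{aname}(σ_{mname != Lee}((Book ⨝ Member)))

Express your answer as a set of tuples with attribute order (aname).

{Ada, Dee, Eve, Mo, Zed}

Joining Book and Member on title yields {(Delta, Ada, Gus, bio, 26, 23), (Delta, Ada, Gus, bio, 30, 2), (Delta, Dee, Bo, p2, 26, 23), (Delta, Dee, Bo, p2, 30, 2), (Delta, Mo, Lee, k2, 26, 23), (Delta, Mo, Lee, k2, 30, 2), (Gamma, Eve, Mo, k2, 23, 17), (Gamma, Eve, Mo, k2, 3, 14), (Gamma, Eve, Mo, k2, 32, 22), (Gamma, Eve, Mo, k2, 4, 39), (Gamma, Mo, Yan, qa, 23, 17), (Gamma, Mo, Yan, qa, 3, 14), (Gamma, Mo, Yan, qa, 32, 22), (Gamma, Mo, Yan, qa, 4, 39), (Gamma, Zed, Wes, cs, 23, 17), (Gamma, Zed, Wes, cs, 3, 14), (Gamma, Zed, Wes, cs, 32, 22), (Gamma, Zed, Wes, cs, 4, 39)}.
Filtering on mname != Lee leaves {(Delta, Ada, Gus, bio, 26, 23), (Delta, Ada, Gus, bio, 30, 2), (Delta, Dee, Bo, p2, 26, 23), (Delta, Dee, Bo, p2, 30, 2), (Gamma, Eve, Mo, k2, 23, 17), (Gamma, Eve, Mo, k2, 3, 14), (Gamma, Eve, Mo, k2, 32, 22), (Gamma, Eve, Mo, k2, 4, 39), (Gamma, Mo, Yan, qa, 23, 17), (Gamma, Mo, Yan, qa, 3, 14), (Gamma, Mo, Yan, qa, 32, 22), (Gamma, Mo, Yan, qa, 4, 39), (Gamma, Zed, Wes, cs, 23, 17), (Gamma, Zed, Wes, cs, 3, 14), (Gamma, Zed, Wes, cs, 32, 22), (Gamma, Zed, Wes, cs, 4, 39)}.
Keep only column(s) aname (11 duplicate(s) eliminated): {Ada, Dee, Eve, Mo, Zed}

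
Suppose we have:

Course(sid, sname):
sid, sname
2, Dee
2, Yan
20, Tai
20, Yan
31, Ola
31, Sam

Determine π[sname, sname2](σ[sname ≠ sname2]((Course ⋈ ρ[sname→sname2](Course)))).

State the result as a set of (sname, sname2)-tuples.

{(Dee, Yan), (Ola, Sam), (Sam, Ola), (Tai, Yan), (Yan, Dee), (Yan, Tai)}

ρ[sname→sname2]: schema becomes (sid, sname2); tuples unchanged.
Joining Course and ρ[sname→sname2](Course) on sid yields {(2, Dee, Dee), (2, Dee, Yan), (2, Yan, Dee), (2, Yan, Yan), (20, Tai, Tai), (20, Tai, Yan), (20, Yan, Tai), (20, Yan, Yan), (31, Ola, Ola), (31, Ola, Sam), (31, Sam, Ola), (31, Sam, Sam)}.
Filtering on sname ≠ sname2 leaves {(2, Dee, Yan), (2, Yan, Dee), (20, Tai, Yan), (20, Yan, Tai), (31, Ola, Sam), (31, Sam, Ola)}.
Keep only column(s) sname, sname2: {(Dee, Yan), (Ola, Sam), (Sam, Ola), (Tai, Yan), (Yan, Dee), (Yan, Tai)}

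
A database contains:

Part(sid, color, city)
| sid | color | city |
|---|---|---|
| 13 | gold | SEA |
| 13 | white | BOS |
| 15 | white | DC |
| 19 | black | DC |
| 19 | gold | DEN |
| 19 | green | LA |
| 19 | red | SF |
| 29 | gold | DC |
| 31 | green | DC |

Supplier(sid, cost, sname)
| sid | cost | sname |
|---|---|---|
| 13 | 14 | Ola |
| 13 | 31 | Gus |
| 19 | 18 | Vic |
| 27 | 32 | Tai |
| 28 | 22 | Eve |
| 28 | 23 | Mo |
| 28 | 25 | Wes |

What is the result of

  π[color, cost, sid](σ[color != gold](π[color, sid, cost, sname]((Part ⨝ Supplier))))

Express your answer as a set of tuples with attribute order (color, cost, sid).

{(black, 18, 19), (green, 18, 19), (red, 18, 19), (white, 14, 13), (white, 31, 13)}

Joining Part and Supplier on sid yields {(13, gold, SEA, 14, Ola), (13, gold, SEA, 31, Gus), (13, white, BOS, 14, Ola), (13, white, BOS, 31, Gus), (19, black, DC, 18, Vic), (19, gold, DEN, 18, Vic), (19, green, LA, 18, Vic), (19, red, SF, 18, Vic)}.
π[color, sid, cost, sname]: project onto (color, sid, cost, sname) → {(black, 19, 18, Vic), (gold, 13, 14, Ola), (gold, 13, 31, Gus), (gold, 19, 18, Vic), (green, 19, 18, Vic), (red, 19, 18, Vic), (white, 13, 14, Ola), (white, 13, 31, Gus)}
Apply σ_{color != gold}; surviving tuples: {(black, 19, 18, Vic), (green, 19, 18, Vic), (red, 19, 18, Vic), (white, 13, 14, Ola), (white, 13, 31, Gus)}
π[color, cost, sid]: project onto (color, cost, sid) → {(black, 18, 19), (green, 18, 19), (red, 18, 19), (white, 14, 13), (white, 31, 13)}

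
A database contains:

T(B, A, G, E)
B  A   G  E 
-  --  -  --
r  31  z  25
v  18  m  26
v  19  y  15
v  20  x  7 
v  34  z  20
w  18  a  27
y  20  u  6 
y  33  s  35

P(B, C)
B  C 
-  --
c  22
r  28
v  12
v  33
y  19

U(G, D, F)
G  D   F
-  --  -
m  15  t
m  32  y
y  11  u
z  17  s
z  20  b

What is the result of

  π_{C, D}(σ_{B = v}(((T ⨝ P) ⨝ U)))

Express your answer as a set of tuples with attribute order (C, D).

{(12, 11), (12, 15), (12, 17), (12, 20), (12, 32), (33, 11), (33, 15), (33, 17), (33, 20), (33, 32)}

Joining T and P on B yields {(r, 31, z, 25, 28), (v, 18, m, 26, 12), (v, 18, m, 26, 33), (v, 19, y, 15, 12), (v, 19, y, 15, 33), (v, 20, x, 7, 12), (v, 20, x, 7, 33), (v, 34, z, 20, 12), (v, 34, z, 20, 33), (y, 20, u, 6, 19), (y, 33, s, 35, 19)}.
Joining (T ⨝ P) and U on G yields {(r, 31, z, 25, 28, 17, s), (r, 31, z, 25, 28, 20, b), (v, 18, m, 26, 12, 15, t), (v, 18, m, 26, 12, 32, y), (v, 18, m, 26, 33, 15, t), (v, 18, m, 26, 33, 32, y), (v, 19, y, 15, 12, 11, u), (v, 19, y, 15, 33, 11, u), (v, 34, z, 20, 12, 17, s), (v, 34, z, 20, 12, 20, b), (v, 34, z, 20, 33, 17, s), (v, 34, z, 20, 33, 20, b)}.
Filtering on B = v leaves {(v, 18, m, 26, 12, 15, t), (v, 18, m, 26, 12, 32, y), (v, 18, m, 26, 33, 15, t), (v, 18, m, 26, 33, 32, y), (v, 19, y, 15, 12, 11, u), (v, 19, y, 15, 33, 11, u), (v, 34, z, 20, 12, 17, s), (v, 34, z, 20, 12, 20, b), (v, 34, z, 20, 33, 17, s), (v, 34, z, 20, 33, 20, b)}.
Keep only column(s) C, D: {(12, 11), (12, 15), (12, 17), (12, 20), (12, 32), (33, 11), (33, 15), (33, 17), (33, 20), (33, 32)}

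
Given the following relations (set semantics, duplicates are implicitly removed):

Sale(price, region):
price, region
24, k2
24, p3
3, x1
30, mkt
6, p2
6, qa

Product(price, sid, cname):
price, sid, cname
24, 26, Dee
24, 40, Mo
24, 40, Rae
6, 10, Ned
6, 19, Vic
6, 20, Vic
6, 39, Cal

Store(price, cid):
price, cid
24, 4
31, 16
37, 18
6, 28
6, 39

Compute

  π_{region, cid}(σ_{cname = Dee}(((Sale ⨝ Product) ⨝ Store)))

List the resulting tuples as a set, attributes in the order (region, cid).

Joining Sale and Product on price yields {(24, k2, 26, Dee), (24, k2, 40, Mo), (24, k2, 40, Rae), (24, p3, 26, Dee), (24, p3, 40, Mo), (24, p3, 40, Rae), (6, p2, 10, Ned), (6, p2, 19, Vic), (6, p2, 20, Vic), (6, p2, 39, Cal), (6, qa, 10, Ned), (6, qa, 19, Vic), (6, qa, 20, Vic), (6, qa, 39, Cal)}.
Joining (Sale ⨝ Product) and Store on price yields {(24, k2, 26, Dee, 4), (24, k2, 40, Mo, 4), (24, k2, 40, Rae, 4), (24, p3, 26, Dee, 4), (24, p3, 40, Mo, 4), (24, p3, 40, Rae, 4), (6, p2, 10, Ned, 28), (6, p2, 10, Ned, 39), (6, p2, 19, Vic, 28), (6, p2, 19, Vic, 39), (6, p2, 20, Vic, 28), (6, p2, 20, Vic, 39), (6, p2, 39, Cal, 28), (6, p2, 39, Cal, 39), (6, qa, 10, Ned, 28), (6, qa, 10, Ned, 39), (6, qa, 19, Vic, 28), (6, qa, 19, Vic, 39), (6, qa, 20, Vic, 28), (6, qa, 20, Vic, 39), (6, qa, 39, Cal, 28), (6, qa, 39, Cal, 39)}.
Apply σ_{cname = Dee}; surviving tuples: {(24, k2, 26, Dee, 4), (24, p3, 26, Dee, 4)}
Projecting to region, cid: {(k2, 4), (p3, 4)}

{(k2, 4), (p3, 4)}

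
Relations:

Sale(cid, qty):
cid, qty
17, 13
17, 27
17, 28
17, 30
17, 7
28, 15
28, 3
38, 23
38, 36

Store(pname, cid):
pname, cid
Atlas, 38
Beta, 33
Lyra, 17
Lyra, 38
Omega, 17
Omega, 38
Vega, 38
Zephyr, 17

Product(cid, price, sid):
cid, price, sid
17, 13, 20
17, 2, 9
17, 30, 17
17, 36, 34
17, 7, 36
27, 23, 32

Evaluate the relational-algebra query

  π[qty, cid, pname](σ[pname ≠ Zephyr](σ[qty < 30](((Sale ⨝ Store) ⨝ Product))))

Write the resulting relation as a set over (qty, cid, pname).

{(13, 17, Lyra), (13, 17, Omega), (27, 17, Lyra), (27, 17, Omega), (28, 17, Lyra), (28, 17, Omega), (7, 17, Lyra), (7, 17, Omega)}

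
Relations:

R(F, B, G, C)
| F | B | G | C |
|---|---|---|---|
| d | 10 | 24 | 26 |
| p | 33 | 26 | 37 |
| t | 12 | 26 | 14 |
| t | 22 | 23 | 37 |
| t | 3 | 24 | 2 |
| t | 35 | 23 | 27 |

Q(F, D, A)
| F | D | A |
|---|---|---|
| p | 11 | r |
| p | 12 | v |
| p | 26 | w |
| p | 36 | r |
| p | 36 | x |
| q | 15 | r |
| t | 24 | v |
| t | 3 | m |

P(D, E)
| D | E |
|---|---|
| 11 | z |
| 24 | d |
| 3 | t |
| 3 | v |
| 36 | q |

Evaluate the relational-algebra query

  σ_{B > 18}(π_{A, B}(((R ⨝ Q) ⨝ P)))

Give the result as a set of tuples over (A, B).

{(m, 22), (m, 35), (r, 33), (v, 22), (v, 35), (x, 33)}

Natural join on F: {(p, 33, 26, 37, 11, r), (p, 33, 26, 37, 12, v), (p, 33, 26, 37, 26, w), (p, 33, 26, 37, 36, r), (p, 33, 26, 37, 36, x), (t, 12, 26, 14, 24, v), (t, 12, 26, 14, 3, m), (t, 22, 23, 37, 24, v), (t, 22, 23, 37, 3, m), (t, 3, 24, 2, 24, v), (t, 3, 24, 2, 3, m), (t, 35, 23, 27, 24, v), (t, 35, 23, 27, 3, m)}
Natural join on D: {(p, 33, 26, 37, 11, r, z), (p, 33, 26, 37, 36, r, q), (p, 33, 26, 37, 36, x, q), (t, 12, 26, 14, 24, v, d), (t, 12, 26, 14, 3, m, t), (t, 12, 26, 14, 3, m, v), (t, 22, 23, 37, 24, v, d), (t, 22, 23, 37, 3, m, t), (t, 22, 23, 37, 3, m, v), (t, 3, 24, 2, 24, v, d), (t, 3, 24, 2, 3, m, t), (t, 3, 24, 2, 3, m, v), (t, 35, 23, 27, 24, v, d), (t, 35, 23, 27, 3, m, t), (t, 35, 23, 27, 3, m, v)}
π[A, B]: project onto (A, B) (5 duplicate(s) eliminated) → {(m, 12), (m, 22), (m, 3), (m, 35), (r, 33), (v, 12), (v, 22), (v, 3), (v, 35), (x, 33)}
σ[B > 18]: keep tuples satisfying B > 18 → {(m, 22), (m, 35), (r, 33), (v, 22), (v, 35), (x, 33)}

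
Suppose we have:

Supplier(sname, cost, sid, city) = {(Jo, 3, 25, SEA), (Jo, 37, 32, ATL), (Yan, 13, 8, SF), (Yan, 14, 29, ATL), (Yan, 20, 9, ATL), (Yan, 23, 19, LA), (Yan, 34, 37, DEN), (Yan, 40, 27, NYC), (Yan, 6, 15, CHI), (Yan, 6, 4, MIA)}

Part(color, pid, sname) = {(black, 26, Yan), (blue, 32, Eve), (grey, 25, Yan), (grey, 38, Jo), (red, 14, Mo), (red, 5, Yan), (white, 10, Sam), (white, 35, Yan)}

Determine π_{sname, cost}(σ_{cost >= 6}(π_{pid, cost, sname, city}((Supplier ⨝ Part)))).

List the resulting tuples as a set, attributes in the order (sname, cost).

{(Jo, 37), (Yan, 13), (Yan, 14), (Yan, 20), (Yan, 23), (Yan, 34), (Yan, 40), (Yan, 6)}

Natural join on sname: {(Jo, 3, 25, SEA, grey, 38), (Jo, 37, 32, ATL, grey, 38), (Yan, 13, 8, SF, black, 26), (Yan, 13, 8, SF, grey, 25), (Yan, 13, 8, SF, red, 5), (Yan, 13, 8, SF, white, 35), (Yan, 14, 29, ATL, black, 26), (Yan, 14, 29, ATL, grey, 25), (Yan, 14, 29, ATL, red, 5), (Yan, 14, 29, ATL, white, 35), (Yan, 20, 9, ATL, black, 26), (Yan, 20, 9, ATL, grey, 25), (Yan, 20, 9, ATL, red, 5), (Yan, 20, 9, ATL, white, 35), (Yan, 23, 19, LA, black, 26), (Yan, 23, 19, LA, grey, 25), (Yan, 23, 19, LA, red, 5), (Yan, 23, 19, LA, white, 35), (Yan, 34, 37, DEN, black, 26), (Yan, 34, 37, DEN, grey, 25), (Yan, 34, 37, DEN, red, 5), (Yan, 34, 37, DEN, white, 35), (Yan, 40, 27, NYC, black, 26), (Yan, 40, 27, NYC, grey, 25), (Yan, 40, 27, NYC, red, 5), (Yan, 40, 27, NYC, white, 35), (Yan, 6, 15, CHI, black, 26), (Yan, 6, 15, CHI, grey, 25), (Yan, 6, 15, CHI, red, 5), (Yan, 6, 15, CHI, white, 35), (Yan, 6, 4, MIA, black, 26), (Yan, 6, 4, MIA, grey, 25), (Yan, 6, 4, MIA, red, 5), (Yan, 6, 4, MIA, white, 35)}
π[pid, cost, sname, city]: project onto (pid, cost, sname, city) → {(25, 13, Yan, SF), (25, 14, Yan, ATL), (25, 20, Yan, ATL), (25, 23, Yan, LA), (25, 34, Yan, DEN), (25, 40, Yan, NYC), (25, 6, Yan, CHI), (25, 6, Yan, MIA), (26, 13, Yan, SF), (26, 14, Yan, ATL), (26, 20, Yan, ATL), (26, 23, Yan, LA), (26, 34, Yan, DEN), (26, 40, Yan, NYC), (26, 6, Yan, CHI), (26, 6, Yan, MIA), (35, 13, Yan, SF), (35, 14, Yan, ATL), (35, 20, Yan, ATL), (35, 23, Yan, LA), (35, 34, Yan, DEN), (35, 40, Yan, NYC), (35, 6, Yan, CHI), (35, 6, Yan, MIA), (38, 3, Jo, SEA), (38, 37, Jo, ATL), (5, 13, Yan, SF), (5, 14, Yan, ATL), (5, 20, Yan, ATL), (5, 23, Yan, LA), (5, 34, Yan, DEN), (5, 40, Yan, NYC), (5, 6, Yan, CHI), (5, 6, Yan, MIA)}
Filtering on cost >= 6 leaves {(25, 13, Yan, SF), (25, 14, Yan, ATL), (25, 20, Yan, ATL), (25, 23, Yan, LA), (25, 34, Yan, DEN), (25, 40, Yan, NYC), (25, 6, Yan, CHI), (25, 6, Yan, MIA), (26, 13, Yan, SF), (26, 14, Yan, ATL), (26, 20, Yan, ATL), (26, 23, Yan, LA), (26, 34, Yan, DEN), (26, 40, Yan, NYC), (26, 6, Yan, CHI), (26, 6, Yan, MIA), (35, 13, Yan, SF), (35, 14, Yan, ATL), (35, 20, Yan, ATL), (35, 23, Yan, LA), (35, 34, Yan, DEN), (35, 40, Yan, NYC), (35, 6, Yan, CHI), (35, 6, Yan, MIA), (38, 37, Jo, ATL), (5, 13, Yan, SF), (5, 14, Yan, ATL), (5, 20, Yan, ATL), (5, 23, Yan, LA), (5, 34, Yan, DEN), (5, 40, Yan, NYC), (5, 6, Yan, CHI), (5, 6, Yan, MIA)}.
π[sname, cost]: project onto (sname, cost) (25 duplicate(s) eliminated) → {(Jo, 37), (Yan, 13), (Yan, 14), (Yan, 20), (Yan, 23), (Yan, 34), (Yan, 40), (Yan, 6)}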